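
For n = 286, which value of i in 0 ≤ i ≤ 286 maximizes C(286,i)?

143

C(286,i) is maximized at i = 286/2 = 143.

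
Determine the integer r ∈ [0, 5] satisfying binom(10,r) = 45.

2

C(10,r) increases on 0 ≤ r ≤ 5. C(10,1) = 10 and C(10,2) = 45, so r = 2.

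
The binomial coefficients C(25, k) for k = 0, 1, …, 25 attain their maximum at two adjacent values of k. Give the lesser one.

For odd n = 25, C(25,k) peaks at k = (n−1)/2 and (n+1)/2; the lesser is 12.

12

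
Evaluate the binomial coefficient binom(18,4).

3060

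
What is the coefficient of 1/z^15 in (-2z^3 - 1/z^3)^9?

-144

General term: C(9,j)·(-2z^3)^j·(-1/z^3)^(9-j), with z-exponent 3j − 3(9−j) = 6j − 27.
Set 6j − 27 = -15: j = 2.
C(9,2) = 36; (-2)^2 = 4; (-1)^7 = -1.
Coefficient = 36 · 4 · (-1) = -144.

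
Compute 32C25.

3365856

C(32,25) = C(32,7) by symmetry.
C(32,7) = (32·31·30·29·28·27·26) / 7! = 16963914240 / 5040 = 3365856.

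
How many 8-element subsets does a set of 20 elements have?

C(20,8) = (20·19·18·17·16·15·14·13) / 8! = 5079110400 / 40320 = 125970.

125970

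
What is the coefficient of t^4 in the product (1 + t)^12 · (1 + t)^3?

1365

Coefficient of t^4 = Σ_{j} C(12,j)·C(3,4-j) for j from 1 to 4.
= 12 + 198 + 660 + 495 = 1365.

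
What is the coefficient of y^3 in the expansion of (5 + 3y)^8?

4725000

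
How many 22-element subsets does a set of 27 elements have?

80730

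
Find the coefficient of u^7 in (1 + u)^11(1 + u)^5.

11440

Coefficient of u^7 = Σ_{j} C(11,j)·C(5,7-j) for j from 2 to 7.
= 55 + 825 + 3300 + 4620 + 2310 + 330 = 11440.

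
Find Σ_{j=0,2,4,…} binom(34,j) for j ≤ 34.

Even-j terms of row 34 sum to 2^33 = 8589934592.

8589934592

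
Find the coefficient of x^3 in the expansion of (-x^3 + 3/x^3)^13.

-1250964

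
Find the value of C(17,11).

12376

C(17,11) = C(17,6) by symmetry.
C(17,6) = (17·16·15·14·13·12) / 6! = 8910720 / 720 = 12376.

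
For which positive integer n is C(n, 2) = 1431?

n(n−1)/2 = 1431 ⇒ n(n−1) = 2862. Since 54·53 = 2862, n = 54.

54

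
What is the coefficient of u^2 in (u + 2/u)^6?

General term: C(6,j)·(u)^j·(2/u)^(6-j), with u-exponent 1j − 1(6−j) = 2j − 6.
Set 2j − 6 = 2: j = 4.
C(6,4) = 15; 1^4 = 1; 2^2 = 4.
Coefficient = 15 · 1 · 4 = 60.

60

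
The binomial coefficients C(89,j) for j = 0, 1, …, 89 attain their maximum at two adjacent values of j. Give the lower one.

44

For odd n = 89, C(89,j) peaks at j = (n−1)/2 and (n+1)/2; the lower is 44.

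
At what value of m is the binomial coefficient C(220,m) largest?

C(220,m) is maximized at m = 220/2 = 110.

110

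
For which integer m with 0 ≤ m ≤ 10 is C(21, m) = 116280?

C(21,m) increases on 0 ≤ m ≤ 10. C(21,6) = 54264 and C(21,7) = 116280, so m = 7.

7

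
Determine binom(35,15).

C(35,15) = (35·34·33·32·31·30·29·28·27·26·25·24·23·22·21) / 15! = 4247252019052922880000 / 1307674368000 = 3247943160.

3247943160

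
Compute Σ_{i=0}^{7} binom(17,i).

41226

1 + 17 + 136 + 680 + 2380 + 6188 + 12376 + 19448 = 41226.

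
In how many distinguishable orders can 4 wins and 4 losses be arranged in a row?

70

Choose positions for the wins: C(8,4) = 70.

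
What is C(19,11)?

C(19,11) = C(19,8) by symmetry.
C(19,8) = (19·18·17·16·15·14·13·12) / 8! = 3047466240 / 40320 = 75582.

75582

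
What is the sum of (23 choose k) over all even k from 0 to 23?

4194304

Even-k terms of row 23 sum to 2^22 = 4194304.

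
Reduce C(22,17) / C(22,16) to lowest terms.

C(n,k+1)/C(n,k) = (n−k)/(k+1) = (22−16)/(16+1) = 6/17.

6/17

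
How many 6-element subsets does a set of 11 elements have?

462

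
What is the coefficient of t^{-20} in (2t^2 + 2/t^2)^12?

49152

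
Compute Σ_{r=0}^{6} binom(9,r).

466

1 + 9 + 36 + 84 + 126 + 126 + 84 = 466.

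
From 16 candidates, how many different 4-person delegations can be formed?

1820

This is C(16,4) = 1820.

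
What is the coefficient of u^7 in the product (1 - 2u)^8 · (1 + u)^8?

328

Coefficient of u^7 = Σ_{j} C(8,j)·(-2)^j·C(8,7-j)·1^(7-j) for j from 0 to 7.
= 8 + (-448) + 6272 + (-31360) + 62720 + (-50176) + 14336 + (-1024) = 328.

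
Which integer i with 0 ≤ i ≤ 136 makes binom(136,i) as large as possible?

68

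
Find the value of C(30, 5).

142506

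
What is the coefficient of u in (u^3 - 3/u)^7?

General term: C(7,j)·(u^3)^j·(-3/u)^(7-j), with u-exponent 3j − 1(7−j) = 4j − 7.
Set 4j − 7 = 1: j = 2.
C(7,2) = 21; 1^2 = 1; (-3)^5 = -243.
Coefficient = 21 · 1 · (-243) = -5103.

-5103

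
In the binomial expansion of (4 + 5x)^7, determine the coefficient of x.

143360

The general term is C(7,j)·(4)^j·(5x)^(7-j); the x^1 term has j = 6.
C(7,6) = 7.
Coefficient = C(7,6) · 4^6 · 5^1 = 7 · 4096 · 5 = 143360.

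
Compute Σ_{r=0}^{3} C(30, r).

1 + 30 + 435 + 4060 = 4526.

4526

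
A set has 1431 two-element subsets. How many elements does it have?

54

n(n−1)/2 = 1431 ⇒ n(n−1) = 2862. Since 54·53 = 2862, n = 54.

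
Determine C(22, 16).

C(22,16) = C(22,6) by symmetry.
C(22,6) = (22·21·20·19·18·17) / 6! = 53721360 / 720 = 74613.

74613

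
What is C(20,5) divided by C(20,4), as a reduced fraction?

C(n,k+1)/C(n,k) = (n−k)/(k+1) = (20−4)/(4+1) = 16/5.

16/5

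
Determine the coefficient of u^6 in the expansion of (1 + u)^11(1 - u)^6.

Coefficient of u^6 = Σ_{j} C(11,j)·1^j·C(6,6-j)·(-1)^(6-j) for j from 0 to 6.
= 1 + (-66) + 825 + (-3300) + 4950 + (-2772) + 462 = 100.

100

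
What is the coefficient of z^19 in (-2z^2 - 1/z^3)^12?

General term: C(12,j)·(-2z^2)^j·(-1/z^3)^(12-j), with z-exponent 2j − 3(12−j) = 5j − 36.
Set 5j − 36 = 19: j = 11.
C(12,11) = 12; (-2)^11 = -2048; (-1)^1 = -1.
Coefficient = 12 · (-2048) · (-1) = 24576.

24576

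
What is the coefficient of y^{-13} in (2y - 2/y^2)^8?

General term: C(8,j)·(2y)^j·(-2/y^2)^(8-j), with y-exponent 1j − 2(8−j) = 3j − 16.
Set 3j − 16 = -13: j = 1.
C(8,1) = 8; 2^1 = 2; (-2)^7 = -128.
Coefficient = 8 · 2 · (-128) = -2048.

-2048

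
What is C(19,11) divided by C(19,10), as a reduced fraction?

9/11

C(n,k+1)/C(n,k) = (n−k)/(k+1) = (19−10)/(10+1) = 9/11.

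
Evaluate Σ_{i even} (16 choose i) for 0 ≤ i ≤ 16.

32768

Half of (1+1)^16 + (1−1)^16 gives the even-index sum: 2^15 = 32768.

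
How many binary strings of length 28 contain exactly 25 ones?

Choose the 25 positions: C(28,25) = 3276.

3276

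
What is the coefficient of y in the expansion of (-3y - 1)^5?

The general term is C(5,j)·(-3y)^j·(-1)^(5-j); the y^1 term has j = 1.
C(5,1) = 5.
Coefficient = C(5,1) · (-3)^1 = 5 · (-3) = -15.

-15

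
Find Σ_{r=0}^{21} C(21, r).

Setting x = 1 in (1+x)^21 gives Σ C(21,r) = 2^21 = 2097152.

2097152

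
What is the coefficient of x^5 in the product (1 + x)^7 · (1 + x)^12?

(1 + x)^7(1 + x)^12 = (1 + x)^19, so the coefficient of x^5 is C(19,5)·1^5 = 11628·1 = 11628.

11628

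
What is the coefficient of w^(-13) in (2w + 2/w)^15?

491520

General term: C(15,j)·(2w)^j·(2/w)^(15-j), with w-exponent 1j − 1(15−j) = 2j − 15.
Set 2j − 15 = -13: j = 1.
C(15,1) = 15; 2^1 = 2; 2^14 = 16384.
Coefficient = 15 · 2 · 16384 = 491520.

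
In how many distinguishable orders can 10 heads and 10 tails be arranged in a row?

184756

Choose positions for the heads: C(20,10) = 184756.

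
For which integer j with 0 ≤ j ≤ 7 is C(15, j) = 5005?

C(15,j) increases on 0 ≤ j ≤ 7. C(15,5) = 3003 and C(15,6) = 5005, so j = 6.

6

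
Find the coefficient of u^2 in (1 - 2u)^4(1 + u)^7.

-11

Coefficient of u^2 = Σ_{j} C(4,j)·(-2)^j·C(7,2-j)·1^(2-j) for j from 0 to 2.
= 21 + (-56) + 24 = -11.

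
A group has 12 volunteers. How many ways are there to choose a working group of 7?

792

This is C(12,7) = 792.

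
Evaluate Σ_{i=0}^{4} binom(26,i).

1 + 26 + 325 + 2600 + 14950 = 17902.

17902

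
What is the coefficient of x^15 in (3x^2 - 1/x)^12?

General term: C(12,j)·(3x^2)^j·(-1/x)^(12-j), with x-exponent 2j − 1(12−j) = 3j − 12.
Set 3j − 12 = 15: j = 9.
C(12,9) = 220; 3^9 = 19683; (-1)^3 = -1.
Coefficient = 220 · 19683 · (-1) = -4330260.

-4330260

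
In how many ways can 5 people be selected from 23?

33649

This is C(23,5) = 33649.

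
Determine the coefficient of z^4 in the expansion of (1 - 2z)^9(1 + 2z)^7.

224

Coefficient of z^4 = Σ_{j} C(9,j)·(-2)^j·C(7,4-j)·2^(4-j) for j from 0 to 4.
= 560 + (-5040) + 12096 + (-9408) + 2016 = 224.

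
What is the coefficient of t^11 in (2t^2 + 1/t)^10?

15360

General term: C(10,j)·(2t^2)^j·(1/t)^(10-j), with t-exponent 2j − 1(10−j) = 3j − 10.
Set 3j − 10 = 11: j = 7.
C(10,7) = 120; 2^7 = 128; 1^3 = 1.
Coefficient = 120 · 128 · 1 = 15360.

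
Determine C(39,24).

25140840660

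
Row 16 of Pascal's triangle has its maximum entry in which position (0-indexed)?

C(16,i) is maximized at i = 16/2 = 8.

8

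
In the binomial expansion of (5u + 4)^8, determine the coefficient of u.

655360

The general term is C(8,j)·(5u)^j·(4)^(8-j); the u^1 term has j = 1.
C(8,1) = 8.
Coefficient = C(8,1) · 5^1 · 4^7 = 8 · 5 · 16384 = 655360.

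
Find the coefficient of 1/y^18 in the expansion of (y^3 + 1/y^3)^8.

General term: C(8,j)·(y^3)^j·(1/y^3)^(8-j), with y-exponent 3j − 3(8−j) = 6j − 24.
Set 6j − 24 = -18: j = 1.
C(8,1) = 8; 1^1 = 1; 1^7 = 1.
Coefficient = 8 · 1 · 1 = 8.

8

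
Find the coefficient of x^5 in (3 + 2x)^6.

The general term is C(6,j)·(3)^j·(2x)^(6-j); the x^5 term has j = 1.
C(6,1) = 6.
Coefficient = C(6,1) · 3^1 · 2^5 = 6 · 3 · 32 = 576.

576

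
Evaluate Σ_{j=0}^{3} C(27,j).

1 + 27 + 351 + 2925 = 3304.

3304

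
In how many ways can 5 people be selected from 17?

6188

This is C(17,5) = 6188.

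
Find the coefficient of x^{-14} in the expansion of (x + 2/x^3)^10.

General term: C(10,j)·(x)^j·(2/x^3)^(10-j), with x-exponent 1j − 3(10−j) = 4j − 30.
Set 4j − 30 = -14: j = 4.
C(10,4) = 210; 1^4 = 1; 2^6 = 64.
Coefficient = 210 · 1 · 64 = 13440.

13440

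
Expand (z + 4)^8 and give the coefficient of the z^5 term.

The general term is C(8,j)·(z)^j·(4)^(8-j); the z^5 term has j = 5.
C(8,5) = 56.
Coefficient = C(8,5) · 4^3 = 56 · 64 = 3584.

3584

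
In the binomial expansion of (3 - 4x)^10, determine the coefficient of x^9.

The general term is C(10,j)·(3)^j·(-4x)^(10-j); the x^9 term has j = 1.
C(10,1) = 10.
Coefficient = C(10,1) · 3^1 · (-4)^9 = 10 · 3 · (-262144) = -7864320.

-7864320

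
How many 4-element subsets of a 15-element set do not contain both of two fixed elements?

All 4-subsets: C(15,4) = 1365. Those containing both fixed elements: C(13,2) = 78.
1365 − 78 = 1287.

1287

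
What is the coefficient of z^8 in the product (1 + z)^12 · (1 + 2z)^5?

155375

Coefficient of z^8 = Σ_{j} C(12,j)·1^j·C(5,8-j)·2^(8-j) for j from 3 to 8.
= 7040 + 39600 + 63360 + 36960 + 7920 + 495 = 155375.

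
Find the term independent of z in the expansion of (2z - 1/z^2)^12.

126720

General term: C(12,j)·(2z)^j·(-1/z^2)^(12-j), with z-exponent 1j − 2(12−j) = 3j − 24.
Set 3j − 24 = 0: j = 8.
C(12,8) = 495; 2^8 = 256; (-1)^4 = 1.
Coefficient = 495 · 256 · 1 = 126720.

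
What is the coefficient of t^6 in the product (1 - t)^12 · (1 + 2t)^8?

-660

Coefficient of t^6 = Σ_{j} C(12,j)·(-1)^j·C(8,6-j)·2^(6-j) for j from 0 to 6.
= 1792 + (-21504) + 73920 + (-98560) + 55440 + (-12672) + 924 = -660.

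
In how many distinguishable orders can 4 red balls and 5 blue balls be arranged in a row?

126

Choose positions for the red balls: C(9,4) = 126.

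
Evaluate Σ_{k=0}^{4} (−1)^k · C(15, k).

The partial alternating sum Σ_{k=0}^{4} (−1)^k C(15,k) = (−1)^4 C(14,4) = 1001.

1001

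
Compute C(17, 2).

C(17,2) = (17·16) / 2! = 272 / 2 = 136.

136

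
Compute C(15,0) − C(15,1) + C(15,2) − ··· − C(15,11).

The partial alternating sum Σ_{k=0}^{11} (−1)^k C(15,k) = (−1)^11 C(14,11) = -364.

-364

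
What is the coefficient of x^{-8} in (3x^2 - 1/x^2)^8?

General term: C(8,j)·(3x^2)^j·(-1/x^2)^(8-j), with x-exponent 2j − 2(8−j) = 4j − 16.
Set 4j − 16 = -8: j = 2.
C(8,2) = 28; 3^2 = 9; (-1)^6 = 1.
Coefficient = 28 · 9 · 1 = 252.

252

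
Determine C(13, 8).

1287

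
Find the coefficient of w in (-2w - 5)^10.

The general term is C(10,j)·(-2w)^j·(-5)^(10-j); the w^1 term has j = 1.
C(10,1) = 10.
Coefficient = C(10,1) · (-2)^1 · (-5)^9 = 10 · (-2) · (-1953125) = 39062500.

39062500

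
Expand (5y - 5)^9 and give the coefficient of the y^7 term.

The general term is C(9,j)·(5y)^j·(-5)^(9-j); the y^7 term has j = 7.
C(9,7) = 36.
Coefficient = C(9,7) · 5^7 · (-5)^2 = 36 · 78125 · 25 = 70312500.

70312500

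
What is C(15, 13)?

C(15,13) = C(15,2) by symmetry.
C(15,2) = (15·14) / 2! = 210 / 2 = 105.

105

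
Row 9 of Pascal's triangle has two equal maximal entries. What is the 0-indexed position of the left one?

4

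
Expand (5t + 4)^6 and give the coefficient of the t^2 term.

The general term is C(6,j)·(5t)^j·(4)^(6-j); the t^2 term has j = 2.
C(6,2) = 15.
Coefficient = C(6,2) · 5^2 · 4^4 = 15 · 25 · 256 = 96000.

96000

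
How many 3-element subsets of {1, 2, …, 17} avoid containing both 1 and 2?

All 3-subsets: C(17,3) = 680. Those containing both fixed elements: C(15,1) = 15.
680 − 15 = 665.

665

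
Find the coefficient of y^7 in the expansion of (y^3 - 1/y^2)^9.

General term: C(9,j)·(y^3)^j·(-1/y^2)^(9-j), with y-exponent 3j − 2(9−j) = 5j − 18.
Set 5j − 18 = 7: j = 5.
C(9,5) = 126; 1^5 = 1; (-1)^4 = 1.
Coefficient = 126 · 1 · 1 = 126.

126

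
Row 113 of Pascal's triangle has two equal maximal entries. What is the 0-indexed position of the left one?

For odd n = 113, C(113,r) peaks at r = (n−1)/2 and (n+1)/2; the lesser is 56.

56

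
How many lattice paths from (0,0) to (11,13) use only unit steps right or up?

2496144

Each path is a sequence of 24 steps with 11 rights: C(24,11) = 2496144.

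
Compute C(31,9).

C(31,9) = (31·30·29·28·27·26·25·24·23) / 9! = 7315688016000 / 362880 = 20160075.

20160075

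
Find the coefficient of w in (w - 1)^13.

The general term is C(13,j)·(w)^j·(-1)^(13-j); the w^1 term has j = 1.
C(13,1) = 13.
Coefficient = C(13,1) = 13.

13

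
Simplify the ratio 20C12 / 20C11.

3/4

C(n,k+1)/C(n,k) = (n−k)/(k+1) = (20−11)/(11+1) = 9/12 = 3/4.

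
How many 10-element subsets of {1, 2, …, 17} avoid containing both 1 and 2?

13013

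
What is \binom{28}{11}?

C(28,11) = (28·27·26·25·24·23·22·21·20·19·18) / 11! = 857180548224000 / 39916800 = 21474180.

21474180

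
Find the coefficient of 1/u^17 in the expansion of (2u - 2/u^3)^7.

896

General term: C(7,j)·(2u)^j·(-2/u^3)^(7-j), with u-exponent 1j − 3(7−j) = 4j − 21.
Set 4j − 21 = -17: j = 1.
C(7,1) = 7; 2^1 = 2; (-2)^6 = 64.
Coefficient = 7 · 2 · 64 = 896.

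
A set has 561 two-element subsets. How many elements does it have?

n(n−1)/2 = 561 ⇒ n(n−1) = 1122. Since 34·33 = 1122, n = 34.

34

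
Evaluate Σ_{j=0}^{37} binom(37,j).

The entries of row 37 sum to 2^37 = 137438953472.

137438953472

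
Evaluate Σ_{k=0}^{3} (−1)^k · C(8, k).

-35

The partial alternating sum Σ_{k=0}^{3} (−1)^k C(8,k) = (−1)^3 C(7,3) = -35.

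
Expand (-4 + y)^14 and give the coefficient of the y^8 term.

12300288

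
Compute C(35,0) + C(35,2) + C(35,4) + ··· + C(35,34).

17179869184

Half of (1+1)^35 + (1−1)^35 gives the even-index sum: 2^34 = 17179869184.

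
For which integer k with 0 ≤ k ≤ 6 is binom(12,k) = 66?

2

C(12,k) increases on 0 ≤ k ≤ 6. C(12,1) = 12 and C(12,2) = 66, so k = 2.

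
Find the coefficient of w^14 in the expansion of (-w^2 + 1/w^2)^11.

General term: C(11,j)·(-w^2)^j·(1/w^2)^(11-j), with w-exponent 2j − 2(11−j) = 4j − 22.
Set 4j − 22 = 14: j = 9.
C(11,9) = 55; (-1)^9 = -1; 1^2 = 1.
Coefficient = 55 · (-1) · 1 = -55.

-55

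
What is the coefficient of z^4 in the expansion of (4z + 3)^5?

3840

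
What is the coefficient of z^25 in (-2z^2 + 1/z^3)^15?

245760

General term: C(15,j)·(-2z^2)^j·(1/z^3)^(15-j), with z-exponent 2j − 3(15−j) = 5j − 45.
Set 5j − 45 = 25: j = 14.
C(15,14) = 15; (-2)^14 = 16384; 1^1 = 1.
Coefficient = 15 · 16384 · 1 = 245760.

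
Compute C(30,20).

30045015

C(30,20) = C(30,10) by symmetry.
C(30,10) = (30·29·28·27·26·25·24·23·22·21) / 10! = 109027350432000 / 3628800 = 30045015.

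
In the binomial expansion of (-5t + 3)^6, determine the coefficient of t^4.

The general term is C(6,j)·(-5t)^j·(3)^(6-j); the t^4 term has j = 4.
C(6,4) = 15.
Coefficient = C(6,4) · (-5)^4 · 3^2 = 15 · 625 · 9 = 84375.

84375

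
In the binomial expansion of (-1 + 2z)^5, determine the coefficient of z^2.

-40

The general term is C(5,j)·(-1)^j·(2z)^(5-j); the z^2 term has j = 3.
C(5,3) = 10.
Coefficient = C(5,3) · (-1)^3 · 2^2 = 10 · (-1) · 4 = -40.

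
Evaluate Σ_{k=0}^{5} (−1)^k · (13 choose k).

The partial alternating sum Σ_{k=0}^{5} (−1)^k C(13,k) = (−1)^5 C(12,5) = -792.

-792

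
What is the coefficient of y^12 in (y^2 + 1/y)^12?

General term: C(12,j)·(y^2)^j·(1/y)^(12-j), with y-exponent 2j − 1(12−j) = 3j − 12.
Set 3j − 12 = 12: j = 8.
C(12,8) = 495; 1^8 = 1; 1^4 = 1.
Coefficient = 495 · 1 · 1 = 495.

495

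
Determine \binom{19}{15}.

C(19,15) = C(19,4) by symmetry.
C(19,4) = (19·18·17·16) / 4! = 93024 / 24 = 3876.

3876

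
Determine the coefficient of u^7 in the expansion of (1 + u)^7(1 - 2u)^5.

99

Coefficient of u^7 = Σ_{j} C(7,j)·1^j·C(5,7-j)·(-2)^(7-j) for j from 2 to 7.
= (-672) + 2800 + (-2800) + 840 + (-70) + 1 = 99.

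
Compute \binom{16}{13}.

560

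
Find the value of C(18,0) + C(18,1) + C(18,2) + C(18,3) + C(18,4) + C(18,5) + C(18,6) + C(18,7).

1 + 18 + 153 + 816 + 3060 + 8568 + 18564 + 31824 = 63004.

63004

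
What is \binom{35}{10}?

183579396

C(35,10) = (35·34·33·32·31·30·29·28·27·26) / 10! = 666172912204800 / 3628800 = 183579396.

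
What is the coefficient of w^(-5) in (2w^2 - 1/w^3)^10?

-8064

General term: C(10,j)·(2w^2)^j·(-1/w^3)^(10-j), with w-exponent 2j − 3(10−j) = 5j − 30.
Set 5j − 30 = -5: j = 5.
C(10,5) = 252; 2^5 = 32; (-1)^5 = -1.
Coefficient = 252 · 32 · (-1) = -8064.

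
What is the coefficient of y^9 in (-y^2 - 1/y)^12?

792

General term: C(12,j)·(-y^2)^j·(-1/y)^(12-j), with y-exponent 2j − 1(12−j) = 3j − 12.
Set 3j − 12 = 9: j = 7.
C(12,7) = 792; (-1)^7 = -1; (-1)^5 = -1.
Coefficient = 792 · (-1) · (-1) = 792.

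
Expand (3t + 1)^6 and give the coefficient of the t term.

18

The general term is C(6,j)·(3t)^j·(1)^(6-j); the t^1 term has j = 1.
C(6,1) = 6.
Coefficient = C(6,1) · 3^1 = 6 · 3 = 18.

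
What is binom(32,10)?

64512240

C(32,10) = (32·31·30·29·28·27·26·25·24·23) / 10! = 234102016512000 / 3628800 = 64512240.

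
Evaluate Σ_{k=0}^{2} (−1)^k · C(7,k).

15

The partial alternating sum Σ_{k=0}^{2} (−1)^k C(7,k) = (−1)^2 C(6,2) = 15.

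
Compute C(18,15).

816

C(18,15) = C(18,3) by symmetry.
C(18,3) = (18·17·16) / 3! = 4896 / 6 = 816.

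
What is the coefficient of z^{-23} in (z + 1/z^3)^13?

General term: C(13,j)·(z)^j·(1/z^3)^(13-j), with z-exponent 1j − 3(13−j) = 4j − 39.
Set 4j − 39 = -23: j = 4.
C(13,4) = 715; 1^4 = 1; 1^9 = 1.
Coefficient = 715 · 1 · 1 = 715.

715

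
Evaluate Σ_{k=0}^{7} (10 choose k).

968

1 + 10 + 45 + 120 + 210 + 252 + 210 + 120 = 968.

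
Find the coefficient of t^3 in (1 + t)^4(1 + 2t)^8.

Coefficient of t^3 = Σ_{j} C(4,j)·1^j·C(8,3-j)·2^(3-j) for j from 0 to 3.
= 448 + 448 + 96 + 4 = 996.

996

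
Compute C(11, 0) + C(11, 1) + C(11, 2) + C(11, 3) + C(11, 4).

1 + 11 + 55 + 165 + 330 = 562.

562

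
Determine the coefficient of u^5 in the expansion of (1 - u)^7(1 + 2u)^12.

Coefficient of u^5 = Σ_{j} C(7,j)·(-1)^j·C(12,5-j)·2^(5-j) for j from 0 to 5.
= 25344 + (-55440) + 36960 + (-9240) + 840 + (-21) = -1557.

-1557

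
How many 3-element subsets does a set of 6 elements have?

20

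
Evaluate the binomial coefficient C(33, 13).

C(33,13) = (33·32·31·30·29·28·27·26·25·24·23·22·21) / 13! = 3569119343741952000 / 6227020800 = 573166440.

573166440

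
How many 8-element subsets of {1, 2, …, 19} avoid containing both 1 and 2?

63206

All 8-subsets: C(19,8) = 75582. Those containing both fixed elements: C(17,6) = 12376.
75582 − 12376 = 63206.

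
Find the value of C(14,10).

1001

C(14,10) = C(14,4) by symmetry.
C(14,4) = (14·13·12·11) / 4! = 24024 / 24 = 1001.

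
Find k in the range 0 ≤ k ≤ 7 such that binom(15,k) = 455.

3

C(15,k) increases on 0 ≤ k ≤ 7. C(15,2) = 105 and C(15,3) = 455, so k = 3.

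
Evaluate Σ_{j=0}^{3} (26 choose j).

2952

1 + 26 + 325 + 2600 = 2952.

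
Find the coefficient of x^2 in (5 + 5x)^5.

31250

The general term is C(5,j)·(5)^j·(5x)^(5-j); the x^2 term has j = 3.
C(5,3) = 10.
Coefficient = C(5,3) · 5^3 · 5^2 = 10 · 125 · 25 = 31250.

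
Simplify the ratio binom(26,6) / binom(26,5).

7/2

C(n,k+1)/C(n,k) = (n−k)/(k+1) = (26−5)/(5+1) = 21/6 = 7/2.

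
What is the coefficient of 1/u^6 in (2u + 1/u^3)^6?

160

General term: C(6,j)·(2u)^j·(1/u^3)^(6-j), with u-exponent 1j − 3(6−j) = 4j − 18.
Set 4j − 18 = -6: j = 3.
C(6,3) = 20; 2^3 = 8; 1^3 = 1.
Coefficient = 20 · 8 · 1 = 160.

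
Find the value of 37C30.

10295472

C(37,30) = C(37,7) by symmetry.
C(37,7) = (37·36·35·34·33·32·31) / 7! = 51889178880 / 5040 = 10295472.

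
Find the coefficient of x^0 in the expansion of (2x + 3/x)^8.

General term: C(8,j)·(2x)^j·(3/x)^(8-j), with x-exponent 1j − 1(8−j) = 2j − 8.
Set 2j − 8 = 0: j = 4.
C(8,4) = 70; 2^4 = 16; 3^4 = 81.
Coefficient = 70 · 16 · 81 = 90720.

90720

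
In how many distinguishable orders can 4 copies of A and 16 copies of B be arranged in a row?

Choose positions for the A's: C(20,4) = 4845.

4845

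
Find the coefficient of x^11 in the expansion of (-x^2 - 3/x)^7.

-21

General term: C(7,j)·(-x^2)^j·(-3/x)^(7-j), with x-exponent 2j − 1(7−j) = 3j − 7.
Set 3j − 7 = 11: j = 6.
C(7,6) = 7; (-1)^6 = 1; (-3)^1 = -3.
Coefficient = 7 · 1 · (-3) = -21.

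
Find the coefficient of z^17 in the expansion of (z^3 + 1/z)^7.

General term: C(7,j)·(z^3)^j·(1/z)^(7-j), with z-exponent 3j − 1(7−j) = 4j − 7.
Set 4j − 7 = 17: j = 6.
C(7,6) = 7; 1^6 = 1; 1^1 = 1.
Coefficient = 7 · 1 · 1 = 7.

7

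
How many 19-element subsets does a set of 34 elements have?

1855967520

C(34,19) = C(34,15) by symmetry.
C(34,15) = (34·33·32·31·30·29·28·27·26·25·24·23·22·21·20) / 15! = 2427001153744527360000 / 1307674368000 = 1855967520.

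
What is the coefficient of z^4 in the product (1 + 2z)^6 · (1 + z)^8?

Coefficient of z^4 = Σ_{j} C(6,j)·2^j·C(8,4-j)·1^(4-j) for j from 0 to 4.
= 70 + 672 + 1680 + 1280 + 240 = 3942.

3942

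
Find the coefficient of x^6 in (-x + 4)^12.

The general term is C(12,j)·(-x)^j·(4)^(12-j); the x^6 term has j = 6.
C(12,6) = 924.
Coefficient = C(12,6) · 4^6 = 924 · 4096 = 3784704.

3784704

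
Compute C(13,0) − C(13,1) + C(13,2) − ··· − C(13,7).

-792

The partial alternating sum Σ_{k=0}^{7} (−1)^k C(13,k) = (−1)^7 C(12,7) = -792.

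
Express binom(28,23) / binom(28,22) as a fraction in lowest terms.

6/23

C(n,k+1)/C(n,k) = (n−k)/(k+1) = (28−22)/(22+1) = 6/23.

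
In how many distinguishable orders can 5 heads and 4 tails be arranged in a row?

Choose positions for the heads: C(9,5) = 126.

126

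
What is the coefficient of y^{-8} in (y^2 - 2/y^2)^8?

1792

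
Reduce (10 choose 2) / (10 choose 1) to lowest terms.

9/2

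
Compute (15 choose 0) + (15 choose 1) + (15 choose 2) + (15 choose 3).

1 + 15 + 105 + 455 = 576.

576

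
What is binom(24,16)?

C(24,16) = C(24,8) by symmetry.
C(24,8) = (24·23·22·21·20·19·18·17) / 8! = 29654190720 / 40320 = 735471.

735471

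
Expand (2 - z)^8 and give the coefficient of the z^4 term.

The general term is C(8,j)·(2)^j·(-z)^(8-j); the z^4 term has j = 4.
C(8,4) = 70.
Coefficient = C(8,4) · 2^4 = 70 · 16 = 1120.

1120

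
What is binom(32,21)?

129024480

C(32,21) = C(32,11) by symmetry.
C(32,11) = (32·31·30·29·28·27·26·25·24·23·22) / 11! = 5150244363264000 / 39916800 = 129024480.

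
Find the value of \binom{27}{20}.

888030

C(27,20) = C(27,7) by symmetry.
C(27,7) = (27·26·25·24·23·22·21) / 7! = 4475671200 / 5040 = 888030.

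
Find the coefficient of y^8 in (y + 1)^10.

45

The general term is C(10,j)·(y)^j·(1)^(10-j); the y^8 term has j = 8.
C(10,8) = 45.
Coefficient = C(10,8) = 45.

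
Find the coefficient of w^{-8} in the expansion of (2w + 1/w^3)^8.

1120

General term: C(8,j)·(2w)^j·(1/w^3)^(8-j), with w-exponent 1j − 3(8−j) = 4j − 24.
Set 4j − 24 = -8: j = 4.
C(8,4) = 70; 2^4 = 16; 1^4 = 1.
Coefficient = 70 · 16 · 1 = 1120.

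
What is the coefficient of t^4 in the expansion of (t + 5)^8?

The general term is C(8,j)·(t)^j·(5)^(8-j); the t^4 term has j = 4.
C(8,4) = 70.
Coefficient = C(8,4) · 5^4 = 70 · 625 = 43750.

43750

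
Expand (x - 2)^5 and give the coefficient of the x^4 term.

The general term is C(5,j)·(x)^j·(-2)^(5-j); the x^4 term has j = 4.
C(5,4) = 5.
Coefficient = C(5,4) · (-2)^1 = 5 · (-2) = -10.

-10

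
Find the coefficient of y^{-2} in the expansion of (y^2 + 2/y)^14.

General term: C(14,j)·(y^2)^j·(2/y)^(14-j), with y-exponent 2j − 1(14−j) = 3j − 14.
Set 3j − 14 = -2: j = 4.
C(14,4) = 1001; 1^4 = 1; 2^10 = 1024.
Coefficient = 1001 · 1 · 1024 = 1025024.

1025024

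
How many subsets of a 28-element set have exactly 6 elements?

Choose the 6 positions: C(28,6) = 376740.

376740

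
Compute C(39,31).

61523748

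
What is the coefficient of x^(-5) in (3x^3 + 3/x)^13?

124357194

General term: C(13,j)·(3x^3)^j·(3/x)^(13-j), with x-exponent 3j − 1(13−j) = 4j − 13.
Set 4j − 13 = -5: j = 2.
C(13,2) = 78; 3^2 = 9; 3^11 = 177147.
Coefficient = 78 · 9 · 177147 = 124357194.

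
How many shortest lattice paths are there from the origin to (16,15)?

300540195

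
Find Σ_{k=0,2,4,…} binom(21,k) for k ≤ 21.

1048576

Even-k terms of row 21 sum to 2^20 = 1048576.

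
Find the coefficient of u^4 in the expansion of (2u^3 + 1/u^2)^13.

109824

General term: C(13,j)·(2u^3)^j·(1/u^2)^(13-j), with u-exponent 3j − 2(13−j) = 5j − 26.
Set 5j − 26 = 4: j = 6.
C(13,6) = 1716; 2^6 = 64; 1^7 = 1.
Coefficient = 1716 · 64 · 1 = 109824.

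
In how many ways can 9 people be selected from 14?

This is C(14,9) = 2002.

2002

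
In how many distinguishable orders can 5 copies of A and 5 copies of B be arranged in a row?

252

Choose positions for the A's: C(10,5) = 252.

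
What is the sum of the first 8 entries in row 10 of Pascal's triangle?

1 + 10 + 45 + 120 + 210 + 252 + 210 + 120 = 968.

968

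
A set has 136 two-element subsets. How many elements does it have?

n(n−1)/2 = 136 ⇒ n(n−1) = 272. Since 17·16 = 272, n = 17.

17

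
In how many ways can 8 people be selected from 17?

24310

This is C(17,8) = 24310.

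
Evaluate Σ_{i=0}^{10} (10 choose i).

1024

The entries of row 10 sum to 2^10 = 1024.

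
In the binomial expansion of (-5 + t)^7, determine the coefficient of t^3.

21875

The general term is C(7,j)·(-5)^j·(t)^(7-j); the t^3 term has j = 4.
C(7,4) = 35.
Coefficient = C(7,4) · (-5)^4 = 35 · 625 = 21875.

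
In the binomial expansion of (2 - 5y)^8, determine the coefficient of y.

The general term is C(8,j)·(2)^j·(-5y)^(8-j); the y^1 term has j = 7.
C(8,7) = 8.
Coefficient = C(8,7) · 2^7 · (-5)^1 = 8 · 128 · (-5) = -5120.

-5120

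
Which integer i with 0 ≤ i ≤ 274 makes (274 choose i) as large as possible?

137

C(274,i) is maximized at i = 274/2 = 137.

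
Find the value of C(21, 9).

293930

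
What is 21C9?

293930

C(21,9) = (21·20·19·18·17·16·15·14·13) / 9! = 106661318400 / 362880 = 293930.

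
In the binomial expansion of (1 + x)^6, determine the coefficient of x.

The general term is C(6,j)·(1)^j·(x)^(6-j); the x^1 term has j = 5.
C(6,5) = 6.
Coefficient = C(6,5) = 6.

6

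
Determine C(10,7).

120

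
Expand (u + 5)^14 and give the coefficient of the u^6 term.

The general term is C(14,j)·(u)^j·(5)^(14-j); the u^6 term has j = 6.
C(14,6) = 3003.
Coefficient = C(14,6) · 5^8 = 3003 · 390625 = 1173046875.

1173046875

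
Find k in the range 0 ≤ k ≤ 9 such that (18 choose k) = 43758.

8

C(18,k) increases on 0 ≤ k ≤ 9. C(18,7) = 31824 and C(18,8) = 43758, so k = 8.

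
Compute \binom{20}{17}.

1140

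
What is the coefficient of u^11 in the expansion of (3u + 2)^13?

55269864

The general term is C(13,j)·(3u)^j·(2)^(13-j); the u^11 term has j = 11.
C(13,11) = 78.
Coefficient = C(13,11) · 3^11 · 2^2 = 78 · 177147 · 4 = 55269864.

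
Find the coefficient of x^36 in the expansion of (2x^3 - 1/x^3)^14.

-114688

General term: C(14,j)·(2x^3)^j·(-1/x^3)^(14-j), with x-exponent 3j − 3(14−j) = 6j − 42.
Set 6j − 42 = 36: j = 13.
C(14,13) = 14; 2^13 = 8192; (-1)^1 = -1.
Coefficient = 14 · 8192 · (-1) = -114688.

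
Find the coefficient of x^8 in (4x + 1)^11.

10813440

The general term is C(11,j)·(4x)^j·(1)^(11-j); the x^8 term has j = 8.
C(11,8) = 165.
Coefficient = C(11,8) · 4^8 = 165 · 65536 = 10813440.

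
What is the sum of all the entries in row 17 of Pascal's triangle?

Setting x = 1 in (1+x)^17 gives Σ C(17,k) = 2^17 = 131072.

131072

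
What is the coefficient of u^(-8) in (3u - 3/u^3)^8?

459270

General term: C(8,j)·(3u)^j·(-3/u^3)^(8-j), with u-exponent 1j − 3(8−j) = 4j − 24.
Set 4j − 24 = -8: j = 4.
C(8,4) = 70; 3^4 = 81; (-3)^4 = 81.
Coefficient = 70 · 81 · 81 = 459270.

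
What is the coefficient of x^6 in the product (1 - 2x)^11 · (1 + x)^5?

-3674

Coefficient of x^6 = Σ_{j} C(11,j)·(-2)^j·C(5,6-j)·1^(6-j) for j from 1 to 6.
= (-22) + 1100 + (-13200) + 52800 + (-73920) + 29568 = -3674.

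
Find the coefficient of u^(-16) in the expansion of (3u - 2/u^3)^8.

16128

General term: C(8,j)·(3u)^j·(-2/u^3)^(8-j), with u-exponent 1j − 3(8−j) = 4j − 24.
Set 4j − 24 = -16: j = 2.
C(8,2) = 28; 3^2 = 9; (-2)^6 = 64.
Coefficient = 28 · 9 · 64 = 16128.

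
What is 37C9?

C(37,9) = (37·36·35·34·33·32·31·30·29) / 9! = 45143585625600 / 362880 = 124403620.

124403620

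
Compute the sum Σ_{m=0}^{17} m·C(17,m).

1114112

Differentiating (1+x)^17 and setting x=1: Σ m·C(17,m) = 17·2^16 = 1114112.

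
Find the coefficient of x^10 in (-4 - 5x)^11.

-429687500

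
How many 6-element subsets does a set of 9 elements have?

C(9,6) = C(9,3) by symmetry.
C(9,3) = (9·8·7) / 3! = 504 / 6 = 84.

84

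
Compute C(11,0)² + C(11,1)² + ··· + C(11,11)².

705432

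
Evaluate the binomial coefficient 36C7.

8347680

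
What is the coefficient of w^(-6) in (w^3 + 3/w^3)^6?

1215

General term: C(6,j)·(w^3)^j·(3/w^3)^(6-j), with w-exponent 3j − 3(6−j) = 6j − 18.
Set 6j − 18 = -6: j = 2.
C(6,2) = 15; 1^2 = 1; 3^4 = 81.
Coefficient = 15 · 1 · 81 = 1215.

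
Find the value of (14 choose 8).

C(14,8) = C(14,6) by symmetry.
C(14,6) = (14·13·12·11·10·9) / 6! = 2162160 / 720 = 3003.

3003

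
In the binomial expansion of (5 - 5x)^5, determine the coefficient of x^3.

The general term is C(5,j)·(5)^j·(-5x)^(5-j); the x^3 term has j = 2.
C(5,2) = 10.
Coefficient = C(5,2) · 5^2 · (-5)^3 = 10 · 25 · (-125) = -31250.

-31250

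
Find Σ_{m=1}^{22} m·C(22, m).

46137344

Since m·C(22,m) = 22·C(21,m−1), the sum is 22·2^21 = 22·2097152 = 46137344.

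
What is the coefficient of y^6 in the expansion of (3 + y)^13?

The general term is C(13,j)·(3)^j·(y)^(13-j); the y^6 term has j = 7.
C(13,7) = 1716.
Coefficient = C(13,7) · 3^7 = 1716 · 2187 = 3752892.

3752892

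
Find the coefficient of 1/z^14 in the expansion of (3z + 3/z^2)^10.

General term: C(10,j)·(3z)^j·(3/z^2)^(10-j), with z-exponent 1j − 2(10−j) = 3j − 20.
Set 3j − 20 = -14: j = 2.
C(10,2) = 45; 3^2 = 9; 3^8 = 6561.
Coefficient = 45 · 9 · 6561 = 2657205.

2657205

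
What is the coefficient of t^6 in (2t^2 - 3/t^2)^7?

General term: C(7,j)·(2t^2)^j·(-3/t^2)^(7-j), with t-exponent 2j − 2(7−j) = 4j − 14.
Set 4j − 14 = 6: j = 5.
C(7,5) = 21; 2^5 = 32; (-3)^2 = 9.
Coefficient = 21 · 32 · 9 = 6048.

6048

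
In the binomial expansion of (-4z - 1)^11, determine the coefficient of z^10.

The general term is C(11,j)·(-4z)^j·(-1)^(11-j); the z^10 term has j = 10.
C(11,10) = 11.
Coefficient = C(11,10) · (-4)^10 · (-1)^1 = 11 · 1048576 · (-1) = -11534336.

-11534336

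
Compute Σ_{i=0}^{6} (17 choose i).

21778

1 + 17 + 136 + 680 + 2380 + 6188 + 12376 = 21778.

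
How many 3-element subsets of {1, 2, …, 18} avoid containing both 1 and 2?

800

All 3-subsets: C(18,3) = 816. Those containing both fixed elements: C(16,1) = 16.
816 − 16 = 800.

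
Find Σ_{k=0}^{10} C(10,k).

1024

The entries of row 10 sum to 2^10 = 1024.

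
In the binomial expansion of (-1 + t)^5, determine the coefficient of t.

The general term is C(5,j)·(-1)^j·(t)^(5-j); the t^1 term has j = 4.
C(5,4) = 5.
Coefficient = C(5,4) = 5.

5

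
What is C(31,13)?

C(31,13) = (31·30·29·28·27·26·25·24·23·22·21·20·19) / 13! = 1284342188088960000 / 6227020800 = 206253075.

206253075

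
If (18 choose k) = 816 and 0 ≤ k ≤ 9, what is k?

3

C(18,k) increases on 0 ≤ k ≤ 9. C(18,2) = 153 and C(18,3) = 816, so k = 3.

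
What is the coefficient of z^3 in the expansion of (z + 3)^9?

The general term is C(9,j)·(z)^j·(3)^(9-j); the z^3 term has j = 3.
C(9,3) = 84.
Coefficient = C(9,3) · 3^6 = 84 · 729 = 61236.

61236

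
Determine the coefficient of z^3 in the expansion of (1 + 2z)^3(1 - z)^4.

-8

Coefficient of z^3 = Σ_{j} C(3,j)·2^j·C(4,3-j)·(-1)^(3-j) for j from 0 to 3.
= (-4) + 36 + (-48) + 8 = -8.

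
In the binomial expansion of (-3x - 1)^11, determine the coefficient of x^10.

The general term is C(11,j)·(-3x)^j·(-1)^(11-j); the x^10 term has j = 10.
C(11,10) = 11.
Coefficient = C(11,10) · (-3)^10 · (-1)^1 = 11 · 59049 · (-1) = -649539.

-649539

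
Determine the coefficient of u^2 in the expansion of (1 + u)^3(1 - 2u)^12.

195

Coefficient of u^2 = Σ_{j} C(3,j)·1^j·C(12,2-j)·(-2)^(2-j) for j from 0 to 2.
= 264 + (-72) + 3 = 195.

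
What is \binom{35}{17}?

4537567650

C(35,17) = (35·34·33·32·31·30·29·28·27·26·25·24·23·22·21·20·19) / 17! = 1613955767240110694400000 / 355687428096000 = 4537567650.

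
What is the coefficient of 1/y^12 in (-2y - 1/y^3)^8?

General term: C(8,j)·(-2y)^j·(-1/y^3)^(8-j), with y-exponent 1j − 3(8−j) = 4j − 24.
Set 4j − 24 = -12: j = 3.
C(8,3) = 56; (-2)^3 = -8; (-1)^5 = -1.
Coefficient = 56 · (-8) · (-1) = 448.

448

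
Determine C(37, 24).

C(37,24) = C(37,13) by symmetry.
C(37,13) = (37·36·35·34·33·32·31·30·29·28·27·26·25) / 13! = 22183557976419840000 / 6227020800 = 3562467300.

3562467300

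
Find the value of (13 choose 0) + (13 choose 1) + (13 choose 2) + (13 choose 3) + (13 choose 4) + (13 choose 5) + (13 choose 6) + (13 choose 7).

5812

1 + 13 + 78 + 286 + 715 + 1287 + 1716 + 1716 = 5812.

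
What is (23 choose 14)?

817190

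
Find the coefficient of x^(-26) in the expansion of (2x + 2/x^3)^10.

10240

General term: C(10,j)·(2x)^j·(2/x^3)^(10-j), with x-exponent 1j − 3(10−j) = 4j − 30.
Set 4j − 30 = -26: j = 1.
C(10,1) = 10; 2^1 = 2; 2^9 = 512.
Coefficient = 10 · 2 · 512 = 10240.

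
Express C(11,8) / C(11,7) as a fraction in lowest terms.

C(n,k+1)/C(n,k) = (n−k)/(k+1) = (11−7)/(7+1) = 4/8 = 1/2.

1/2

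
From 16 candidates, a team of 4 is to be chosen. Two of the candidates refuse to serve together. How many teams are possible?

All 4-subsets: C(16,4) = 1820. Those containing both fixed elements: C(14,2) = 91.
1820 − 91 = 1729.

1729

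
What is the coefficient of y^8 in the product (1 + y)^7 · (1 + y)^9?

Coefficient of y^8 = Σ_{j} C(7,j)·C(9,8-j) for j from 0 to 7.
= 9 + 252 + 1764 + 4410 + 4410 + 1764 + 252 + 9 = 12870.

12870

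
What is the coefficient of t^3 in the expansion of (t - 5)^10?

-9375000

The general term is C(10,j)·(t)^j·(-5)^(10-j); the t^3 term has j = 3.
C(10,3) = 120.
Coefficient = C(10,3) · (-5)^7 = 120 · (-78125) = -9375000.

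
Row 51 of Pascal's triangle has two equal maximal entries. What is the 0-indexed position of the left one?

For odd n = 51, C(51,m) peaks at m = (n−1)/2 and (n+1)/2; the smaller is 25.

25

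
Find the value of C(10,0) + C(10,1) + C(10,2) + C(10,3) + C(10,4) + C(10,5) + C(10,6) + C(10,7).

968

1 + 10 + 45 + 120 + 210 + 252 + 210 + 120 = 968.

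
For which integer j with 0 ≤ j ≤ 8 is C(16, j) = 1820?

4

C(16,j) increases on 0 ≤ j ≤ 8. C(16,3) = 560 and C(16,4) = 1820, so j = 4.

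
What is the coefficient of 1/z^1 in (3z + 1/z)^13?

General term: C(13,j)·(3z)^j·(1/z)^(13-j), with z-exponent 1j − 1(13−j) = 2j − 13.
Set 2j − 13 = -1: j = 6.
C(13,6) = 1716; 3^6 = 729; 1^7 = 1.
Coefficient = 1716 · 729 · 1 = 1250964.

1250964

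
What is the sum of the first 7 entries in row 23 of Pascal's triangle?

1 + 23 + 253 + 1771 + 8855 + 33649 + 100947 = 145499.

145499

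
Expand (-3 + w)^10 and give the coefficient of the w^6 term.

17010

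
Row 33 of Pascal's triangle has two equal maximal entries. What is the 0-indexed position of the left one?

16

For odd n = 33, C(33,m) peaks at m = (n−1)/2 and (n+1)/2; the smaller is 16.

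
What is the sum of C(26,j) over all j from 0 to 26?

67108864

The entries of row 26 sum to 2^26 = 67108864.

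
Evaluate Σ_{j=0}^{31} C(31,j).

2147483648

The entries of row 31 sum to 2^31 = 2147483648.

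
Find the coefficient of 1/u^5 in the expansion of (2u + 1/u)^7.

14

General term: C(7,j)·(2u)^j·(1/u)^(7-j), with u-exponent 1j − 1(7−j) = 2j − 7.
Set 2j − 7 = -5: j = 1.
C(7,1) = 7; 2^1 = 2; 1^6 = 1.
Coefficient = 7 · 2 · 1 = 14.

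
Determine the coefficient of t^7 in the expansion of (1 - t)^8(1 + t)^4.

-8

Coefficient of t^7 = Σ_{j} C(8,j)·(-1)^j·C(4,7-j)·1^(7-j) for j from 3 to 7.
= (-56) + 280 + (-336) + 112 + (-8) = -8.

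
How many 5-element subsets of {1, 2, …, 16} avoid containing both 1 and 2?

4004

All 5-subsets: C(16,5) = 4368. Those containing both fixed elements: C(14,3) = 364.
4368 − 364 = 4004.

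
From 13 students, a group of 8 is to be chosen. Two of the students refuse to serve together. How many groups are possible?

All 8-subsets: C(13,8) = 1287. Those containing both fixed elements: C(11,6) = 462.
1287 − 462 = 825.

825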